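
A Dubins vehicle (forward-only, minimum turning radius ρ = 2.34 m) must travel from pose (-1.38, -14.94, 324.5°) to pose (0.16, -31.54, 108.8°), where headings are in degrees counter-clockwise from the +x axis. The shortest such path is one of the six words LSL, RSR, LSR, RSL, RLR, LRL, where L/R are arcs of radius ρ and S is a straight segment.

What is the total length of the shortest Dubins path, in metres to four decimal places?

23.6586 m

Let ψ = atan2(Δy, Δx) = atan2(-16.60, 1.54) = -84.6998° be the start→goal bearing.
Normalize: d = |goal − start| / ρ = 16.671281/2.34 = 7.124479, α = (θ_start − ψ) mod 360° = 49.1998° = 0.858698 rad, β = (θ_goal − ψ) mod 360° = 193.4998° = 3.377208 rad.
Common terms: sin α = 0.756993, cos α = 0.653424, sin β = -0.233442, cos β = -0.972371, cos(α−β) = -0.812084, d² = 50.758200. Work in radians in the unit-radius frame; every candidate has L = ρ·(t + p + q).
LSL: p² = 2 + d² − 2cos(α−β) + 2d(sin α − sin β) = 68.495022; p = √p² = 8.276172; φ = atan2(cos β − cos α, d + sin α − sin β) = -0.197729 rad; t = (φ − α) mod 2π = 5.226758 rad, q = (β − φ) mod 2π = 3.574937 rad → L = 2.34·(5.226758 + 8.276172 + 3.574937) = 2.34·17.077867 = 39.962210 m
RSR: p² = 2 + d² − 2cos(α−β) + 2d(sin β − sin α) = 40.269713; p = √p² = 6.345842; φ = atan2(cos α − cos β, d − sin α + sin β) = 0.259087 rad; t = (α − φ) mod 2π = 0.599611 rad, q = (φ − β) mod 2π = 3.165064 rad → L = 2.34·(0.599611 + 6.345842 + 3.165064) = 2.34·10.110517 = 23.658611 m
LSR: p² = d² − 2 + 2cos(α−β) + 2d(sin α + sin β) = 54.594088; p = √p² = 7.388781; φ = atan2(−cos α − cos β, d + sin α + sin β) − atan2(−2, p) = 0.306025 rad; t = (φ − α) mod 2π = 5.730512 rad, q = (φ − β) mod 2π = 3.212002 rad → L = 2.34·(5.730512 + 7.388781 + 3.212002) = 2.34·16.331296 = 38.215232 m
RSL: p² = d² − 2 + 2cos(α−β) − 2d(sin α + sin β) = 39.673978; p = √p² = 6.298728; φ = atan2(cos α + cos β, d − sin α − sin β) − atan2(2, p) = -0.355737 rad; t = (α − φ) mod 2π = 1.214435 rad, q = (β − φ) mod 2π = 3.732945 rad → L = 2.34·(1.214435 + 6.298728 + 3.732945) = 2.34·11.246108 = 26.315893 m
RLR: c = (6 − d² + 2cos(α−β) + 2d(sin α − sin β))/8 = -4.033714, |c| > 1 → infeasible
LRL: c = (6 − d² + 2cos(α−β) − 2d(sin α − sin β))/8 = -7.561878, |c| > 1 → infeasible
Shortest: RSR with L = 23.658611 m ≈ 23.6586 m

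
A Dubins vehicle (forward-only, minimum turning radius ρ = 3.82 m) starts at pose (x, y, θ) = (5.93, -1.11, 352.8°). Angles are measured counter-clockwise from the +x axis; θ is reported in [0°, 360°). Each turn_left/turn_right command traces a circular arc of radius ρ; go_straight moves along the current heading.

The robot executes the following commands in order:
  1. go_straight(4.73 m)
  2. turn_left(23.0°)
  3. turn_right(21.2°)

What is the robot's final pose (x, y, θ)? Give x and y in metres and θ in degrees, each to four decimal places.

set_pose: (x, y, θ) = (5.9300, -1.1100, 352.8000°), ρ = 3.82
go_straight(4.73): x += 4.73·cos θ, y += 4.73·sin θ → (10.6227, -1.7028, 352.8000°)
turn_left(23.0°): centre at ρ to the left, rotate +23.0° → (12.1416, -1.5886, 375.8000° ≡ 15.8000°)
turn_right(21.2°): centre at ρ to the right, rotate −21.2° → (13.5412, -1.4612, -5.4000° ≡ 354.6000°)

(13.5412, -1.4612, 354.6000°)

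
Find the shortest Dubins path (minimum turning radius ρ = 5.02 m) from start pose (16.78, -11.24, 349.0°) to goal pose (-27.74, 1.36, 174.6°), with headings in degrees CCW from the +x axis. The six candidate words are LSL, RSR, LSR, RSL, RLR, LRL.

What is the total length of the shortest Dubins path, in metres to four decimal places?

Let ψ = atan2(Δy, Δx) = atan2(12.60, -44.52) = 164.1975° be the start→goal bearing.
Normalize: d = |goal − start| / ρ = 46.268676/5.02 = 9.216868, α = (θ_start − ψ) mod 360° = 184.8025° = 3.225412 rad, β = (θ_goal − ψ) mod 360° = 10.4025° = 0.181558 rad.
Common terms: sin α = -0.083722, cos α = -0.996489, sin β = 0.180562, cos β = 0.983564, cos(α−β) = -0.995227, d² = 84.950652. Work in radians in the unit-radius frame; every candidate has L = ρ·(t + p + q).
LSL: p² = 2 + d² − 2cos(α−β) + 2d(sin α − sin β) = 84.069367; p = √p² = 9.168935; φ = atan2(cos β − cos α, d + sin α − sin β) = 0.217667 rad; t = (φ − α) mod 2π = 3.275440 rad, q = (β − φ) mod 2π = 6.247076 rad → L = 5.02·(3.275440 + 9.168935 + 6.247076) = 5.02·18.691451 = 93.831086 m
RSR: p² = 2 + d² − 2cos(α−β) + 2d(sin β − sin α) = 93.812845; p = √p² = 9.685703; φ = atan2(cos α − cos β, d − sin α + sin β) = -0.205882 rad; t = (α − φ) mod 2π = 3.431294 rad, q = (φ − β) mod 2π = 5.895745 rad → L = 5.02·(3.431294 + 9.685703 + 5.895745) = 5.02·19.012743 = 95.443968 m
LSR: p² = d² − 2 + 2cos(α−β) + 2d(sin α + sin β) = 82.745333; p = √p² = 9.096446; φ = atan2(−cos α − cos β, d + sin α + sin β) − atan2(−2, p) = 0.217810 rad; t = (φ − α) mod 2π = 3.275583 rad, q = (φ − β) mod 2π = 0.036252 rad → L = 5.02·(3.275583 + 9.096446 + 0.036252) = 5.02·12.408282 = 62.289575 m
RSL: p² = d² − 2 + 2cos(α−β) − 2d(sin α + sin β) = 79.175060; p = √p² = 8.898037; φ = atan2(cos α + cos β, d − sin α − sin β) − atan2(2, p) = -0.222512 rad; t = (α − φ) mod 2π = 3.447924 rad, q = (β − φ) mod 2π = 0.404070 rad → L = 5.02·(3.447924 + 8.898037 + 0.404070) = 5.02·12.750030 = 64.005153 m
RLR: c = (6 − d² + 2cos(α−β) + 2d(sin α − sin β))/8 = -10.726606, |c| > 1 → infeasible
LRL: c = (6 − d² + 2cos(α−β) − 2d(sin α − sin β))/8 = -9.508671, |c| > 1 → infeasible
Shortest: LSR with L = 62.289575 m ≈ 62.2896 m

62.2896 m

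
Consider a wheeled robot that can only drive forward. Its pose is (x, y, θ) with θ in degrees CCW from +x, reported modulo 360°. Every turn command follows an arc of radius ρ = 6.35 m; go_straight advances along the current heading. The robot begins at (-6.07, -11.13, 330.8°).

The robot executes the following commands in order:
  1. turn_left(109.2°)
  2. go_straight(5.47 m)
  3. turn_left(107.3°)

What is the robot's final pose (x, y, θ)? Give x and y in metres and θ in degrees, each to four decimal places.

(-2.8291, 6.0985, 187.3000°)

set_pose: (x, y, θ) = (-6.0700, -11.1300, 330.8000°), ρ = 6.35
turn_left(109.2°): centre at ρ to the left, rotate +109.2° → (3.2814, -6.6896, 440.0000° ≡ 80.0000°)
go_straight(5.47): x += 5.47·cos θ, y += 5.47·sin θ → (4.2313, -1.3027, 80.0000°)
turn_left(107.3°): centre at ρ to the left, rotate +107.3° → (-2.8291, 6.0985, 187.3000°)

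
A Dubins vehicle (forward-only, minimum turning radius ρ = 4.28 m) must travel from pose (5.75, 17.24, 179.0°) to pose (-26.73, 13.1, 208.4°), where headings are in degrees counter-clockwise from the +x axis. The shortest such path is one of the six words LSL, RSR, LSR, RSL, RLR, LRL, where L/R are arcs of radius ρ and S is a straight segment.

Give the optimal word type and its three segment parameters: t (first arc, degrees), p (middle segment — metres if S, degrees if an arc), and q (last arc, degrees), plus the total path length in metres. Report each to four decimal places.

Let ψ = atan2(Δy, Δx) = atan2(-4.14, -32.48) = -172.7361° be the start→goal bearing.
Normalize: d = |goal − start| / ρ = 32.742785/4.28 = 7.650184, α = (θ_start − ψ) mod 360° = 351.7361° = 6.138953 rad, β = (θ_goal − ψ) mod 360° = 21.1361° = 0.368894 rad.
Common terms: sin α = -0.143733, cos α = 0.989616, sin β = 0.360584, cos β = 0.932727, cos(α−β) = 0.871214, d² = 58.525308. Work in radians in the unit-radius frame; every candidate has L = ρ·(t + p + q).
LSL: p² = 2 + d² − 2cos(α−β) + 2d(sin α − sin β) = 51.066641; p = √p² = 7.146093; φ = atan2(cos β − cos α, d + sin α − sin β) = -0.007961 rad; t = (φ − α) mod 2π = 0.136272 rad, q = (β − φ) mod 2π = 0.376855 rad → L = 4.28·(0.136272 + 7.146093 + 0.376855) = 4.28·7.659219 = 32.781459 m
RSR: p² = 2 + d² − 2cos(α−β) + 2d(sin β − sin α) = 66.499120; p = √p² = 8.154699; φ = atan2(cos α − cos β, d − sin α + sin β) = 0.006976 rad; t = (α − φ) mod 2π = 6.131976 rad, q = (φ − β) mod 2π = 5.921268 rad → L = 4.28·(6.131976 + 8.154699 + 5.921268) = 4.28·20.207943 = 86.489996 m
LSR: p² = d² − 2 + 2cos(α−β) + 2d(sin α + sin β) = 61.585635; p = √p² = 7.847652; φ = atan2(−cos α − cos β, d + sin α + sin β) − atan2(−2, p) = 0.009883 rad; t = (φ − α) mod 2π = 0.154116 rad, q = (φ − β) mod 2π = 5.924174 rad → L = 4.28·(0.154116 + 7.847652 + 5.924174) = 4.28·13.925942 = 59.603032 m
RSL: p² = d² − 2 + 2cos(α−β) − 2d(sin α + sin β) = 54.949836; p = √p² = 7.412816; φ = atan2(cos α + cos β, d − sin α − sin β) − atan2(2, p) = -0.010461 rad; t = (α − φ) mod 2π = 6.149414 rad, q = (β − φ) mod 2π = 0.379356 rad → L = 4.28·(6.149414 + 7.412816 + 0.379356) = 4.28·13.941585 = 59.669985 m
RLR: c = (6 − d² + 2cos(α−β) + 2d(sin α − sin β))/8 = -7.312390, |c| > 1 → infeasible
LRL: c = (6 − d² + 2cos(α−β) − 2d(sin α − sin β))/8 = -5.383330, |c| > 1 → infeasible
Shortest: LSL with L = 32.781459 m ≈ 32.7815 m
Convert LSL to answer units (arcs ×180/π): t = 0.136272·180/π = 7.8078°, p = ρ·p = 4.28·7.146093 = 30.5853 m, q = 0.376855·180/π = 21.5922°, L = 32.7815 m.

LSL: t = 7.8078°, p = 30.5853 m, q = 21.5922°, L = 32.7815 m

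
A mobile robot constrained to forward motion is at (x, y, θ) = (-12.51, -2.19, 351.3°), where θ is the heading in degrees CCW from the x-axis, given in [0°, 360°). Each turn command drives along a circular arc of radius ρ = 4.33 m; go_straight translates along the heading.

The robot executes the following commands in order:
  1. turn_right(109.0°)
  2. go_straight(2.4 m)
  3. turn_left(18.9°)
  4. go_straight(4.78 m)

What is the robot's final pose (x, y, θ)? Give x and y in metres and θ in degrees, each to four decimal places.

set_pose: (x, y, θ) = (-12.5100, -2.1900, 351.3000°), ρ = 4.33
turn_right(109.0°): centre at ρ to the right, rotate −109.0° → (-9.3312, -8.4829, 242.3000°)
go_straight(2.4): x += 2.4·cos θ, y += 2.4·sin θ → (-10.4468, -10.6079, 242.3000°)
turn_left(18.9°): centre at ρ to the left, rotate +18.9° → (-10.8921, -11.9582, 261.2000°)
go_straight(4.78): x += 4.78·cos θ, y += 4.78·sin θ → (-11.6234, -16.6820, 261.2000°)

(-11.6234, -16.6820, 261.2000°)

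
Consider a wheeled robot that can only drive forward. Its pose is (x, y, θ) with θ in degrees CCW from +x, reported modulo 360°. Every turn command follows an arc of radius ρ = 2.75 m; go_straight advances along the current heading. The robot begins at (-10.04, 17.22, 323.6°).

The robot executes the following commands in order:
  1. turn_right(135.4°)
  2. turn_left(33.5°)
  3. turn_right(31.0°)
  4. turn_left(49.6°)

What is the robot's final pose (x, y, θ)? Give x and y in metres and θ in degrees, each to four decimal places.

set_pose: (x, y, θ) = (-10.0400, 17.2200, 323.6000°), ρ = 2.75
turn_right(135.4°): centre at ρ to the right, rotate −135.4° → (-11.2797, 12.2847, 188.2000°)
turn_left(33.5°): centre at ρ to the left, rotate +33.5° → (-12.7168, 11.6160, 221.7000°)
turn_right(31.0°): centre at ρ to the right, rotate −31.0° → (-14.0356, 10.9671, 190.7000°)
turn_left(49.6°): centre at ρ to the left, rotate +49.6° → (-15.9138, 9.6274, 240.3000°)

(-15.9138, 9.6274, 240.3000°)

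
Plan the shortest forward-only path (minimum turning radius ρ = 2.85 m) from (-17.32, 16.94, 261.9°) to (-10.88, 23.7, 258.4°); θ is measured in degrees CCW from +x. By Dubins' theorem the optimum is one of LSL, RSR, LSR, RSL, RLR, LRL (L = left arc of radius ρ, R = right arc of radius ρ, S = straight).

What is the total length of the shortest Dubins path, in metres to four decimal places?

26.9253 m

Let ψ = atan2(Δy, Δx) = atan2(6.76, 6.44) = 46.3887° be the start→goal bearing.
Normalize: d = |goal − start| / ρ = 9.336552/2.85 = 3.275983, α = (θ_start − ψ) mod 360° = 215.5113° = 3.761381 rad, β = (θ_goal − ψ) mod 360° = 212.0113° = 3.700295 rad.
Common terms: sin α = -0.580863, cos α = -0.814001, sin β = -0.530086, cos β = -0.847944, cos(α−β) = 0.998135, d² = 10.732065. Work in radians in the unit-radius frame; every candidate has L = ρ·(t + p + q).
LSL: p² = 2 + d² − 2cos(α−β) + 2d(sin α − sin β) = 10.403106; p = √p² = 3.225385; φ = atan2(cos β − cos α, d + sin α − sin β) = -0.010524 rad; t = (φ − α) mod 2π = 2.511280 rad, q = (β − φ) mod 2π = 3.710819 rad → L = 2.85·(2.511280 + 3.225385 + 3.710819) = 2.85·9.447483 = 26.925328 m
RSR: p² = 2 + d² − 2cos(α−β) + 2d(sin β − sin α) = 11.068485; p = √p² = 3.326933; φ = atan2(cos α − cos β, d − sin α + sin β) = 0.010203 rad; t = (α − φ) mod 2π = 3.751179 rad, q = (φ − β) mod 2π = 2.593093 rad → L = 2.85·(3.751179 + 3.326933 + 2.593093) = 2.85·9.671205 = 27.562934 m
LSR: p² = d² − 2 + 2cos(α−β) + 2d(sin α + sin β) = 3.449431; p = √p² = 1.857264; φ = atan2(−cos α − cos β, d + sin α + sin β) − atan2(−2, p) = 1.477075 rad; t = (φ − α) mod 2π = 3.998879 rad, q = (φ − β) mod 2π = 4.059965 rad → L = 2.85·(3.998879 + 1.857264 + 4.059965) = 2.85·9.916108 = 28.260909 m
RSL: p² = d² − 2 + 2cos(α−β) − 2d(sin α + sin β) = 18.007239; p = √p² = 4.243494; φ = atan2(cos α + cos β, d − sin α − sin β) − atan2(2, p) = -0.802566 rad; t = (α − φ) mod 2π = 4.563947 rad, q = (β − φ) mod 2π = 4.502861 rad → L = 2.85·(4.563947 + 4.243494 + 4.502861) = 2.85·13.310302 = 37.934361 m
RLR: c = (6 − d² + 2cos(α−β) + 2d(sin α − sin β))/8 = -0.383561; p = 2π − arccos c = 4.318740 rad; φ = atan2(cos α − cos β, d − sin α + sin β) = 0.010203 rad; t = (α − φ + p/2) mod 2π = 5.910549 rad, q = (α − β − t + p) mod 2π = 4.752463 rad → L = 2.85·(5.910549 + 4.318740 + 4.752463) = 2.85·14.981752 = 42.697994 m
LRL: c = (6 − d² + 2cos(α−β) − 2d(sin α − sin β))/8 = -0.300388; p = 2π − arccos c = 4.407289 rad; φ = atan2(cos β − cos α, d + sin α − sin β) = -0.010524 rad; t = (φ − α + p/2) mod 2π = 4.714925 rad, q = (β − α − t + p) mod 2π = 5.914463 rad → L = 2.85·(4.714925 + 4.407289 + 5.914463) = 2.85·15.036677 = 42.854530 m
Shortest: LSL with L = 26.925328 m ≈ 26.9253 m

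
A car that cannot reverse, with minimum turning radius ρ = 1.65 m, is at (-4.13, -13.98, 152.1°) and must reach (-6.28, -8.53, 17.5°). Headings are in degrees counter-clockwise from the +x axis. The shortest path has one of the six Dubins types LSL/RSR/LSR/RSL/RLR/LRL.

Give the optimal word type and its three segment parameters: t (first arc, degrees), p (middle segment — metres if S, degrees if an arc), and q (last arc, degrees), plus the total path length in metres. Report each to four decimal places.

Let ψ = atan2(Δy, Δx) = atan2(5.45, -2.15) = 111.5290° be the start→goal bearing.
Normalize: d = |goal − start| / ρ = 5.858754/1.65 = 3.550760, α = (θ_start − ψ) mod 360° = 40.5710° = 0.708097 rad, β = (θ_goal − ψ) mod 360° = 265.9710° = 4.642070 rad.
Common terms: sin α = 0.650390, cos α = 0.759601, sin β = -0.997529, cos β = -0.070261, cos(α−β) = -0.702153, d² = 12.607897. Work in radians in the unit-radius frame; every candidate has L = ρ·(t + p + q).
LSL: p² = 2 + d² − 2cos(α−β) + 2d(sin α − sin β) = 27.714929; p = √p² = 5.264497; φ = atan2(cos β − cos α, d + sin α − sin β) = -0.158294 rad; t = (φ − α) mod 2π = 5.416794 rad, q = (β − φ) mod 2π = 4.800363 rad → L = 1.65·(5.416794 + 5.264497 + 4.800363) = 1.65·15.481654 = 25.544730 m
RSR: p² = 2 + d² − 2cos(α−β) + 2d(sin β − sin α) = 4.309478; p = √p² = 2.075928; φ = atan2(cos α − cos β, d − sin α + sin β) = 0.411249 rad; t = (α − φ) mod 2π = 0.296848 rad, q = (φ − β) mod 2π = 2.052365 rad → L = 1.65·(0.296848 + 2.075928 + 2.052365) = 1.65·4.425141 = 7.301483 m
LSR: p² = d² − 2 + 2cos(α−β) + 2d(sin α + sin β) = 6.738377; p = √p² = 2.595838; φ = atan2(−cos α − cos β, d + sin α + sin β) − atan2(−2, p) = 0.444527 rad; t = (φ − α) mod 2π = 6.019614 rad, q = (φ − β) mod 2π = 2.085642 rad → L = 1.65·(6.019614 + 2.595838 + 2.085642) = 1.65·10.701095 = 17.656807 m
RSL: p² = d² − 2 + 2cos(α−β) − 2d(sin α + sin β) = 11.668805; p = √p² = 3.415963; φ = atan2(cos α + cos β, d − sin α − sin β) − atan2(2, p) = -0.354640 rad; t = (α − φ) mod 2π = 1.062738 rad, q = (β − φ) mod 2π = 4.996710 rad → L = 1.65·(1.062738 + 3.415963 + 4.996710) = 1.65·9.475411 = 15.634428 m
RLR: c = (6 − d² + 2cos(α−β) + 2d(sin α − sin β))/8 = 0.461315; p = 2π − arccos c = 5.191866 rad; φ = atan2(cos α − cos β, d − sin α + sin β) = 0.411249 rad; t = (α − φ + p/2) mod 2π = 2.892781 rad, q = (α − β − t + p) mod 2π = 4.648298 rad → L = 1.65·(2.892781 + 5.191866 + 4.648298) = 1.65·12.732945 = 21.009360 m
LRL: c = (6 − d² + 2cos(α−β) − 2d(sin α − sin β))/8 = -2.464366, |c| > 1 → infeasible
Shortest: RSR with L = 7.301483 m ≈ 7.3015 m
Convert RSR to answer units (arcs ×180/π): t = 0.296848·180/π = 17.0081°, p = ρ·p = 1.65·2.075928 = 3.4253 m, q = 2.052365·180/π = 117.5919°, L = 7.3015 m.

RSR: t = 17.0081°, p = 3.4253 m, q = 117.5919°, L = 7.3015 m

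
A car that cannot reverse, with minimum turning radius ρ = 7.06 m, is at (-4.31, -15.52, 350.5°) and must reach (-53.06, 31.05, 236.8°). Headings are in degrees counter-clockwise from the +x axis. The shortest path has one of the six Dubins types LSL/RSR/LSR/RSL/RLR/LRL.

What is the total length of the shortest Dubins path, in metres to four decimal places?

87.0422 m

Let ψ = atan2(Δy, Δx) = atan2(46.57, -48.75) = 136.3101° be the start→goal bearing.
Normalize: d = |goal − start| / ρ = 67.419043/7.06 = 9.549440, α = (θ_start − ψ) mod 360° = 214.1899° = 3.738318 rad, β = (θ_goal − ψ) mod 360° = 100.4899° = 1.753879 rad.
Common terms: sin α = -0.561937, cos α = -0.827180, sin β = 0.983287, cos β = -0.182061, cos(α−β) = -0.401948, d² = 91.191796. Work in radians in the unit-radius frame; every candidate has L = ρ·(t + p + q).
LSL: p² = 2 + d² − 2cos(α−β) + 2d(sin α − sin β) = 64.483644; p = √p² = 8.030171; φ = atan2(cos β − cos α, d + sin α − sin β) = 0.080424 rad; t = (φ − α) mod 2π = 2.625291 rad, q = (β − φ) mod 2π = 1.673455 rad → L = 7.06·(2.625291 + 8.030171 + 1.673455) = 7.06·12.328917 = 87.042152 m
RSR: p² = 2 + d² − 2cos(α−β) + 2d(sin β − sin α) = 123.507739; p = √p² = 11.113404; φ = atan2(cos α − cos β, d − sin α + sin β) = -0.058081 rad; t = (α − φ) mod 2π = 3.796400 rad, q = (φ − β) mod 2π = 4.471225 rad → L = 7.06·(3.796400 + 11.113404 + 4.471225) = 7.06·19.381028 = 136.830060 m
LSR: p² = d² − 2 + 2cos(α−β) + 2d(sin α + sin β) = 96.435218; p = √p² = 9.820143; φ = atan2(−cos α − cos β, d + sin α + sin β) − atan2(−2, p) = 0.301791 rad; t = (φ − α) mod 2π = 2.846659 rad, q = (φ − β) mod 2π = 4.831098 rad → L = 7.06·(2.846659 + 9.820143 + 4.831098) = 7.06·17.497900 = 123.535173 m
RSL: p² = d² − 2 + 2cos(α−β) − 2d(sin α + sin β) = 80.340583; p = √p² = 8.963291; φ = atan2(cos α + cos β, d − sin α − sin β) − atan2(2, p) = -0.329653 rad; t = (α − φ) mod 2π = 4.067971 rad, q = (β − φ) mod 2π = 2.083532 rad → L = 7.06·(4.067971 + 8.963291 + 2.083532) = 7.06·15.114794 = 106.710447 m
RLR: c = (6 − d² + 2cos(α−β) + 2d(sin α − sin β))/8 = -14.438467, |c| > 1 → infeasible
LRL: c = (6 − d² + 2cos(α−β) − 2d(sin α − sin β))/8 = -7.060455, |c| > 1 → infeasible
Shortest: LSL with L = 87.042152 m ≈ 87.0422 m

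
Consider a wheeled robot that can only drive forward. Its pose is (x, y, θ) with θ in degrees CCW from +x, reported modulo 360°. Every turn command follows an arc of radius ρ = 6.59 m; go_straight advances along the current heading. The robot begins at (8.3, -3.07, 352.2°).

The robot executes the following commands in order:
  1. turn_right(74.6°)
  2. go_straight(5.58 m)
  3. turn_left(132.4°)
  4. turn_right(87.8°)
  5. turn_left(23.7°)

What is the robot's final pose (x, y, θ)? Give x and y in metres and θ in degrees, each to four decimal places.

(37.7770, -17.8360, 345.9000°)

set_pose: (x, y, θ) = (8.3000, -3.0700, 352.2000°), ρ = 6.59
turn_right(74.6°): centre at ρ to the right, rotate −74.6° → (13.9377, -8.7275, 277.6000°)
go_straight(5.58): x += 5.58·cos θ, y += 5.58·sin θ → (14.6757, -14.2584, 277.6000°)
turn_left(132.4°): centre at ρ to the left, rotate +132.4° → (26.2561, -17.6228, 410.0000° ≡ 50.0000°)
turn_right(87.8°): centre at ρ to the right, rotate −87.8° → (35.3434, -16.6517, -37.8000° ≡ 322.2000°)
turn_left(23.7°): centre at ρ to the left, rotate +23.7° → (37.7770, -17.8360, 345.9000°)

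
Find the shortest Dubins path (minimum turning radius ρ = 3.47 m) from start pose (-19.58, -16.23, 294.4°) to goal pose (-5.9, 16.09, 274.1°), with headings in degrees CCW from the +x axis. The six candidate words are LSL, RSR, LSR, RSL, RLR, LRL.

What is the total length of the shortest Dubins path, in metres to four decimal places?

50.7153 m

Let ψ = atan2(Δy, Δx) = atan2(32.32, 13.68) = 67.0586° be the start→goal bearing.
Normalize: d = |goal − start| / ρ = 35.095937/3.47 = 10.114103, α = (θ_start − ψ) mod 360° = 227.3414° = 3.967855 rad, β = (θ_goal − ψ) mod 360° = 207.0414° = 3.613553 rad.
Common terms: sin α = -0.735404, cos α = -0.677629, sin β = -0.454633, cos β = -0.890679, cos(α−β) = 0.937889, d² = 102.295078. Work in radians in the unit-radius frame; every candidate has L = ρ·(t + p + q).
LSL: p² = 2 + d² − 2cos(α−β) + 2d(sin α − sin β) = 96.739818; p = √p² = 9.835640; φ = atan2(cos β − cos α, d + sin α − sin β) = -0.021663 rad; t = (φ − α) mod 2π = 2.293668 rad, q = (β − φ) mod 2π = 3.635216 rad → L = 3.47·(2.293668 + 9.835640 + 3.635216) = 3.47·15.764524 = 54.702897 m
RSR: p² = 2 + d² − 2cos(α−β) + 2d(sin β − sin α) = 108.098781; p = √p² = 10.397056; φ = atan2(cos α − cos β, d − sin α + sin β) = 0.020493 rad; t = (α − φ) mod 2π = 3.947362 rad, q = (φ − β) mod 2π = 2.690125 rad → L = 3.47·(3.947362 + 10.397056 + 2.690125) = 3.47·17.034544 = 59.109866 m
LSR: p² = d² − 2 + 2cos(α−β) + 2d(sin α + sin β) = 78.098536; p = √p² = 8.837338; φ = atan2(−cos α − cos β, d + sin α + sin β) − atan2(−2, p) = 0.396526 rad; t = (φ − α) mod 2π = 2.711856 rad, q = (φ − β) mod 2π = 3.066158 rad → L = 3.47·(2.711856 + 8.837338 + 3.066158) = 3.47·14.615352 = 50.715271 m
RSL: p² = d² − 2 + 2cos(α−β) − 2d(sin α + sin β) = 126.243175; p = √p² = 11.235799; φ = atan2(cos α + cos β, d − sin α − sin β) − atan2(2, p) = -0.314015 rad; t = (α − φ) mod 2π = 4.281870 rad, q = (β − φ) mod 2π = 3.927568 rad → L = 3.47·(4.281870 + 11.235799 + 3.927568) = 3.47·19.445237 = 67.474973 m
RLR: c = (6 − d² + 2cos(α−β) + 2d(sin α − sin β))/8 = -12.512348, |c| > 1 → infeasible
LRL: c = (6 − d² + 2cos(α−β) − 2d(sin α − sin β))/8 = -11.092477, |c| > 1 → infeasible
Shortest: LSR with L = 50.715271 m ≈ 50.7153 m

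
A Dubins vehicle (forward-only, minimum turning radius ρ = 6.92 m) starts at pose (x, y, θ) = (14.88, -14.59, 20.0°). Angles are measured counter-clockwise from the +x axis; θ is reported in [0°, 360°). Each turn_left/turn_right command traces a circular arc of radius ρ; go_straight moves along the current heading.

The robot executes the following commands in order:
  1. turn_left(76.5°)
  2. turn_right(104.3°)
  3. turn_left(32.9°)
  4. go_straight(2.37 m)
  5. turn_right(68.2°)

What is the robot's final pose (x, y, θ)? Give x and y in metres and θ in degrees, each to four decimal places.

set_pose: (x, y, θ) = (14.8800, -14.5900, 20.0000°), ρ = 6.92
turn_left(76.5°): centre at ρ to the left, rotate +76.5° → (19.3887, -7.3040, 96.5000°)
turn_right(104.3°): centre at ρ to the right, rotate −104.3° → (27.2034, 0.3354, -7.8000° ≡ 352.2000°)
turn_left(32.9°): centre at ρ to the left, rotate +32.9° → (31.0780, 0.9248, 385.1000° ≡ 25.1000°)
go_straight(2.37): x += 2.37·cos θ, y += 2.37·sin θ → (33.2242, 1.9302, 25.1000°)
turn_right(68.2°): centre at ρ to the right, rotate −68.2° → (40.8879, 0.7164, -43.1000° ≡ 316.9000°)

(40.8879, 0.7164, 316.9000°)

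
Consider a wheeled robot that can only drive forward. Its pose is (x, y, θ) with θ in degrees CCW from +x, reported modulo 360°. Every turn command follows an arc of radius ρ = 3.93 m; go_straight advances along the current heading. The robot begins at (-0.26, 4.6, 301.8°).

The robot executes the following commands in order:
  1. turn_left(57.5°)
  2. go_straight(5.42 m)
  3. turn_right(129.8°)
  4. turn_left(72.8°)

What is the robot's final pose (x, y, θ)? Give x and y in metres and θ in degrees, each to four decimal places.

set_pose: (x, y, θ) = (-0.2600, 4.6000, 301.8000°), ρ = 3.93
turn_left(57.5°): centre at ρ to the left, rotate +57.5° → (3.0321, 2.7412, 359.3000°)
go_straight(5.42): x += 5.42·cos θ, y += 5.42·sin θ → (8.4517, 2.6750, 359.3000°)
turn_right(129.8°): centre at ρ to the right, rotate −129.8° → (11.3920, -3.8070, 229.5000°)
turn_left(72.8°): centre at ρ to the left, rotate +72.8° → (11.0586, -8.4594, 302.3000°)

(11.0586, -8.4594, 302.3000°)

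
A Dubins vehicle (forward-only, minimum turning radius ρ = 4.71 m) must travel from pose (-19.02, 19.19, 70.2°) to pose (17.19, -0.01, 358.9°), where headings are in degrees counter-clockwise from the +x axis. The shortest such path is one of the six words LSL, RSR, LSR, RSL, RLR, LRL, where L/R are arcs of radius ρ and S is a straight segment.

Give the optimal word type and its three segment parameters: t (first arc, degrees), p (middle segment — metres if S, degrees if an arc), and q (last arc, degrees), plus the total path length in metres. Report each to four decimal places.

RSL: t = 108.1329°, p = 33.0633 m, q = 36.8329°, L = 44.9802 m

Let ψ = atan2(Δy, Δx) = atan2(-19.20, 36.21) = -27.9343° be the start→goal bearing.
Normalize: d = |goal − start| / ρ = 40.985413/4.71 = 8.701786, α = (θ_start − ψ) mod 360° = 98.1343° = 1.712767 rad, β = (θ_goal − ψ) mod 360° = 26.8343° = 0.468348 rad.
Common terms: sin α = 0.989939, cos α = -0.141495, sin β = 0.451412, cos β = 0.892315, cos(α−β) = 0.320613, d² = 75.721084. Work in radians in the unit-radius frame; every candidate has L = ρ·(t + p + q).
LSL: p² = 2 + d² − 2cos(α−β) + 2d(sin α − sin β) = 86.452146; p = √p² = 9.297965; φ = atan2(cos β − cos α, d + sin α − sin β) = 0.111417 rad; t = (φ − α) mod 2π = 4.681835 rad, q = (β − φ) mod 2π = 0.356930 rad → L = 4.71·(4.681835 + 9.297965 + 0.356930) = 4.71·14.336730 = 67.525999 m
RSR: p² = 2 + d² − 2cos(α−β) + 2d(sin β − sin α) = 67.707570; p = √p² = 8.228461; φ = atan2(cos α − cos β, d − sin α + sin β) = -0.125971 rad; t = (α − φ) mod 2π = 1.838738 rad, q = (φ − β) mod 2π = 5.688867 rad → L = 4.71·(1.838738 + 8.228461 + 5.688867) = 4.71·15.756066 = 74.211071 m
LSR: p² = d² − 2 + 2cos(α−β) + 2d(sin α + sin β) = 99.446974; p = √p² = 9.972310; φ = atan2(−cos α − cos β, d + sin α + sin β) − atan2(−2, p) = 0.124042 rad; t = (φ − α) mod 2π = 4.694460 rad, q = (φ − β) mod 2π = 5.938879 rad → L = 4.71·(4.694460 + 9.972310 + 5.938879) = 4.71·20.605650 = 97.052609 m
RSL: p² = d² − 2 + 2cos(α−β) − 2d(sin α + sin β) = 49.277646; p = √p² = 7.019804; φ = atan2(cos α + cos β, d − sin α − sin β) − atan2(2, p) = -0.174508 rad; t = (α − φ) mod 2π = 1.887275 rad, q = (β − φ) mod 2π = 0.642855 rad → L = 4.71·(1.887275 + 7.019804 + 0.642855) = 4.71·9.549934 = 44.980191 m
RLR: c = (6 − d² + 2cos(α−β) + 2d(sin α − sin β))/8 = -7.463446, |c| > 1 → infeasible
LRL: c = (6 − d² + 2cos(α−β) − 2d(sin α − sin β))/8 = -9.806518, |c| > 1 → infeasible
Shortest: RSL with L = 44.980191 m ≈ 44.9802 m
Convert RSL to answer units (arcs ×180/π): t = 1.887275·180/π = 108.1329°, p = ρ·p = 4.71·7.019804 = 33.0633 m, q = 0.642855·180/π = 36.8329°, L = 44.9802 m.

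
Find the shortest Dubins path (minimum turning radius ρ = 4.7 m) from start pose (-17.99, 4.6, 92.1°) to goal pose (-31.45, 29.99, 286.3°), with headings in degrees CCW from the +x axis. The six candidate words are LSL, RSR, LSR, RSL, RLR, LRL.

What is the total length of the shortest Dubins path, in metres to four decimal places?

43.1459 m

Let ψ = atan2(Δy, Δx) = atan2(25.39, -13.46) = 117.9294° be the start→goal bearing.
Normalize: d = |goal − start| / ρ = 28.737148/4.7 = 6.114287, α = (θ_start − ψ) mod 360° = 334.1706° = 5.832377 rad, β = (θ_goal − ψ) mod 360° = 168.3706° = 2.938621 rad.
Common terms: sin α = -0.435693, cos α = 0.900095, sin β = 0.201581, cos β = -0.979472, cos(α−β) = -0.969445, d² = 37.384504. Work in radians in the unit-radius frame; every candidate has L = ρ·(t + p + q).
LSL: p² = 2 + d² − 2cos(α−β) + 2d(sin α − sin β) = 33.530447; p = √p² = 5.790548; φ = atan2(cos β − cos α, d + sin α − sin β) = -0.330581 rad; t = (φ − α) mod 2π = 0.120227 rad, q = (β − φ) mod 2π = 3.269202 rad → L = 4.7·(0.120227 + 5.790548 + 3.269202) = 4.7·9.179977 = 43.145894 m
RSR: p² = 2 + d² − 2cos(α−β) + 2d(sin β − sin α) = 49.116343; p = √p² = 7.008305; φ = atan2(cos α − cos β, d − sin α + sin β) = 0.271515 rad; t = (α − φ) mod 2π = 5.560862 rad, q = (φ − β) mod 2π = 3.616079 rad → L = 4.7·(5.560862 + 7.008305 + 3.616079) = 4.7·16.185246 = 76.070659 m
LSR: p² = d² − 2 + 2cos(α−β) + 2d(sin α + sin β) = 30.582752; p = √p² = 5.530167; φ = atan2(−cos α − cos β, d + sin α + sin β) − atan2(−2, p) = 0.360516 rad; t = (φ − α) mod 2π = 0.811324 rad, q = (φ − β) mod 2π = 3.705080 rad → L = 4.7·(0.811324 + 5.530167 + 3.705080) = 4.7·10.046572 = 47.218887 m
RSL: p² = d² − 2 + 2cos(α−β) − 2d(sin α + sin β) = 36.308475; p = √p² = 6.025651; φ = atan2(cos α + cos β, d − sin α − sin β) − atan2(2, p) = -0.332976 rad; t = (α − φ) mod 2π = 6.165353 rad, q = (β − φ) mod 2π = 3.271597 rad → L = 4.7·(6.165353 + 6.025651 + 3.271597) = 4.7·15.462601 = 72.674226 m
RLR: c = (6 − d² + 2cos(α−β) + 2d(sin α − sin β))/8 = -5.139543, |c| > 1 → infeasible
LRL: c = (6 − d² + 2cos(α−β) − 2d(sin α − sin β))/8 = -3.191306, |c| > 1 → infeasible
Shortest: LSL with L = 43.145894 m ≈ 43.1459 m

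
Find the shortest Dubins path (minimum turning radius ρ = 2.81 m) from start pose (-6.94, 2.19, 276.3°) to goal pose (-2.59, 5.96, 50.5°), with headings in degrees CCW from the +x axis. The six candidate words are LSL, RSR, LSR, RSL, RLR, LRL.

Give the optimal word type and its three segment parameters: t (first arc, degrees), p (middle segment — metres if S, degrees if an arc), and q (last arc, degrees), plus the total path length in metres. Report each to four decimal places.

Let ψ = atan2(Δy, Δx) = atan2(3.77, 4.35) = 40.9144° be the start→goal bearing.
Normalize: d = |goal − start| / ρ = 5.756336/2.81 = 2.048518, α = (θ_start − ψ) mod 360° = 235.3856° = 4.108254 rad, β = (θ_goal − ψ) mod 360° = 9.5856° = 0.167301 rad.
Common terms: sin α = -0.822994, cos α = -0.568050, sin β = 0.166521, cos β = 0.986038, cos(α−β) = -0.697165, d² = 4.196426. Work in radians in the unit-radius frame; every candidate has L = ρ·(t + p + q).
LSL: p² = 2 + d² − 2cos(α−β) + 2d(sin α − sin β) = 3.536678; p = √p² = 1.880606; φ = atan2(cos β − cos α, d + sin α − sin β) = 0.972642 rad; t = (φ − α) mod 2π = 3.147573 rad, q = (β − φ) mod 2π = 5.477844 rad → L = 2.81·(3.147573 + 1.880606 + 5.477844) = 2.81·10.506023 = 29.521924 m
RSR: p² = 2 + d² − 2cos(α−β) + 2d(sin β − sin α) = 11.644835; p = √p² = 3.412453; φ = atan2(cos α − cos β, d − sin α + sin β) = -0.472840 rad; t = (α − φ) mod 2π = 4.581094 rad, q = (φ − β) mod 2π = 5.643044 rad → L = 2.81·(4.581094 + 3.412453 + 5.643044) = 2.81·13.636592 = 38.318823 m
LSR: p² = d² − 2 + 2cos(α−β) + 2d(sin α + sin β) = -1.887496 < 0 → infeasible
RSL: p² = d² − 2 + 2cos(α−β) − 2d(sin α + sin β) = 3.491688; p = √p² = 1.868606; φ = atan2(cos α + cos β, d − sin α − sin β) − atan2(2, p) = -0.666037 rad; t = (α − φ) mod 2π = 4.774291 rad, q = (β − φ) mod 2π = 0.833338 rad → L = 2.81·(4.774291 + 1.868606 + 0.833338) = 2.81·7.476235 = 21.008221 m
RLR: c = (6 − d² + 2cos(α−β) + 2d(sin α − sin β))/8 = -0.455604; p = 2π − arccos c = 4.239338 rad; φ = atan2(cos α − cos β, d − sin α + sin β) = -0.472840 rad; t = (α − φ + p/2) mod 2π = 0.417578 rad, q = (α − β − t + p) mod 2π = 1.479528 rad → L = 2.81·(0.417578 + 4.239338 + 1.479528) = 2.81·6.136444 = 17.243408 m
LRL: c = (6 − d² + 2cos(α−β) − 2d(sin α − sin β))/8 = 0.557915; p = 2π − arccos c = 5.304261 rad; φ = atan2(cos β − cos α, d + sin α − sin β) = 0.972642 rad; t = (φ − α + p/2) mod 2π = 5.799704 rad, q = (β − α − t + p) mod 2π = 1.846789 rad → L = 2.81·(5.799704 + 5.304261 + 1.846789) = 2.81·12.950753 = 36.391616 m
Shortest: RLR with L = 17.243408 m ≈ 17.2434 m
Convert RLR to answer units (arcs ×180/π): t = 0.417578·180/π = 23.9255°, p = 4.239338·180/π = 242.8962°, q = 1.479528·180/π = 84.7707°, L = 17.2434 m.

RLR: t = 23.9255°, p = 242.8962°, q = 84.7707°, L = 17.2434 m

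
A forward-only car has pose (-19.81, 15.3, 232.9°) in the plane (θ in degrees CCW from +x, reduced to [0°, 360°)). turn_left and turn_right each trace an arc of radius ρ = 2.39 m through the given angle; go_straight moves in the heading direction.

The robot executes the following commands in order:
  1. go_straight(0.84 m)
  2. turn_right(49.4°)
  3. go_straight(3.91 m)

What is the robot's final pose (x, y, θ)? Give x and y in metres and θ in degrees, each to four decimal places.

(-25.9797, 13.4475, 183.5000°)

set_pose: (x, y, θ) = (-19.8100, 15.3000, 232.9000°), ρ = 2.39
go_straight(0.84): x += 0.84·cos θ, y += 0.84·sin θ → (-20.3167, 14.6300, 232.9000°)
turn_right(49.4°): centre at ρ to the right, rotate −49.4° → (-22.0770, 13.6862, 183.5000°)
go_straight(3.91): x += 3.91·cos θ, y += 3.91·sin θ → (-25.9797, 13.4475, 183.5000°)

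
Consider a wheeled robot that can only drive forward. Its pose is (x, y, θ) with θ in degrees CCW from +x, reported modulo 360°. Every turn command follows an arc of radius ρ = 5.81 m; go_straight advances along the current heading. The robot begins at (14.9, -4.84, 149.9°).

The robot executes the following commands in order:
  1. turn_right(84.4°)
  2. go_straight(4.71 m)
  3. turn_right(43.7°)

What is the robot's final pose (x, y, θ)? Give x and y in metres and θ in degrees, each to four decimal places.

(17.6093, 9.8669, 21.8000°)

set_pose: (x, y, θ) = (14.9000, -4.8400, 149.9000°), ρ = 5.81
turn_right(84.4°): centre at ρ to the right, rotate −84.4° → (12.5269, 2.5959, 65.5000°)
go_straight(4.71): x += 4.71·cos θ, y += 4.71·sin θ → (14.4801, 6.8818, 65.5000°)
turn_right(43.7°): centre at ρ to the right, rotate −43.7° → (17.6093, 9.8669, 21.8000°)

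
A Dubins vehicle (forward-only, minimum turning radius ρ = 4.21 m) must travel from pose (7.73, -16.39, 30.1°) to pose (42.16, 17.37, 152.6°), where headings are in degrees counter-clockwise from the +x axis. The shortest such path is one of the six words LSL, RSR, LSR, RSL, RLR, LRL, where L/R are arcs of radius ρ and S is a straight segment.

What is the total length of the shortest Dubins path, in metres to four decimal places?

52.5136 m

Let ψ = atan2(Δy, Δx) = atan2(33.76, 34.43) = 44.4371° be the start→goal bearing.
Normalize: d = |goal − start| / ρ = 48.219939/4.21 = 11.453667, α = (θ_start − ψ) mod 360° = 345.6629° = 6.032956 rad, β = (θ_goal − ψ) mod 360° = 108.1629° = 1.887799 rad.
Common terms: sin α = -0.247626, cos α = 0.968856, sin β = 0.950174, cos β = -0.311720, cos(α−β) = -0.537300, d² = 131.186492. Work in radians in the unit-radius frame; every candidate has L = ρ·(t + p + q).
LSL: p² = 2 + d² − 2cos(α−β) + 2d(sin α − sin β) = 106.822695; p = √p² = 10.335507; φ = atan2(cos β − cos α, d + sin α − sin β) = -0.124220 rad; t = (φ − α) mod 2π = 0.126009 rad, q = (β − φ) mod 2π = 2.012019 rad → L = 4.21·(0.126009 + 10.335507 + 2.012019) = 4.21·12.473535 = 52.513582 m
RSR: p² = 2 + d² − 2cos(α−β) + 2d(sin β − sin α) = 161.699487; p = √p² = 12.716111; φ = atan2(cos α − cos β, d − sin α + sin β) = 0.100876 rad; t = (α − φ) mod 2π = 5.932080 rad, q = (φ − β) mod 2π = 4.496262 rad → L = 4.21·(5.932080 + 12.716111 + 4.496262) = 4.21·23.144454 = 97.438150 m
LSR: p² = d² − 2 + 2cos(α−β) + 2d(sin α + sin β) = 144.205398; p = √p² = 12.008555; φ = atan2(−cos α − cos β, d + sin α + sin β) − atan2(−2, p) = 0.111028 rad; t = (φ − α) mod 2π = 0.361257 rad, q = (φ − β) mod 2π = 4.506414 rad → L = 4.21·(0.361257 + 12.008555 + 4.506414) = 4.21·16.876226 = 71.048912 m
RSL: p² = d² − 2 + 2cos(α−β) − 2d(sin α + sin β) = 112.018387; p = √p² = 10.583874; φ = atan2(cos α + cos β, d − sin α − sin β) − atan2(2, p) = -0.125718 rad; t = (α − φ) mod 2π = 6.158674 rad, q = (β − φ) mod 2π = 2.013517 rad → L = 4.21·(6.158674 + 10.583874 + 2.013517) = 4.21·18.756066 = 78.963036 m
RLR: c = (6 − d² + 2cos(α−β) + 2d(sin α − sin β))/8 = -19.212436, |c| > 1 → infeasible
LRL: c = (6 − d² + 2cos(α−β) − 2d(sin α − sin β))/8 = -12.352837, |c| > 1 → infeasible
Shortest: LSL with L = 52.513582 m ≈ 52.5136 m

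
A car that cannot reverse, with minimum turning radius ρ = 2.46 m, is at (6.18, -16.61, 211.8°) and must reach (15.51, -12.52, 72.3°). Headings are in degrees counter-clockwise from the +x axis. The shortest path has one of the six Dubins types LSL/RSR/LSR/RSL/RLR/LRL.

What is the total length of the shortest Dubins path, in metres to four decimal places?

18.4329 m

Let ψ = atan2(Δy, Δx) = atan2(4.09, 9.33) = 23.6712° be the start→goal bearing.
Normalize: d = |goal − start| / ρ = 10.187100/2.46 = 4.141097, α = (θ_start − ψ) mod 360° = 188.1288° = 3.283466 rad, β = (θ_goal − ψ) mod 360° = 48.6288° = 0.848732 rad.
Common terms: sin α = -0.141398, cos α = -0.989953, sin β = 0.750443, cos β = 0.660935, cos(α−β) = -0.760406, d² = 17.148688. Work in radians in the unit-radius frame; every candidate has L = ρ·(t + p + q).
LSL: p² = 2 + d² − 2cos(α−β) + 2d(sin α − sin β) = 13.283099; p = √p² = 3.644599; φ = atan2(cos β − cos α, d + sin α − sin β) = 0.470092 rad; t = (φ − α) mod 2π = 3.469811 rad, q = (β − φ) mod 2π = 0.378640 rad → L = 2.46·(3.469811 + 3.644599 + 0.378640) = 2.46·7.493050 = 18.432902 m
RSR: p² = 2 + d² − 2cos(α−β) + 2d(sin β − sin α) = 28.055901; p = √p² = 5.296782; φ = atan2(cos α − cos β, d − sin α + sin β) = -0.316958 rad; t = (α − φ) mod 2π = 3.600424 rad, q = (φ − β) mod 2π = 5.117495 rad → L = 2.46·(3.600424 + 5.296782 + 5.117495) = 2.46·14.014702 = 34.476166 m
LSR: p² = d² − 2 + 2cos(α−β) + 2d(sin α + sin β) = 18.672104; p = √p² = 4.321123; φ = atan2(−cos α − cos β, d + sin α + sin β) − atan2(−2, p) = 0.502637 rad; t = (φ − α) mod 2π = 3.502356 rad, q = (φ − β) mod 2π = 5.937090 rad → L = 2.46·(3.502356 + 4.321123 + 5.937090) = 2.46·13.760569 = 33.851000 m
RSL: p² = d² − 2 + 2cos(α−β) − 2d(sin α + sin β) = 8.583648; p = √p² = 2.929786; φ = atan2(cos α + cos β, d − sin α − sin β) − atan2(2, p) = -0.691866 rad; t = (α − φ) mod 2π = 3.975332 rad, q = (β − φ) mod 2π = 1.540598 rad → L = 2.46·(3.975332 + 2.929786 + 1.540598) = 2.46·8.445717 = 20.776463 m
RLR: c = (6 − d² + 2cos(α−β) + 2d(sin α − sin β))/8 = -2.506988, |c| > 1 → infeasible
LRL: c = (6 − d² + 2cos(α−β) − 2d(sin α − sin β))/8 = -0.660387; p = 2π − arccos c = 3.991054 rad; φ = atan2(cos β − cos α, d + sin α − sin β) = 0.470092 rad; t = (φ − α + p/2) mod 2π = 5.465338 rad, q = (β − α − t + p) mod 2π = 2.374167 rad → L = 2.46·(5.465338 + 3.991054 + 2.374167) = 2.46·11.830560 = 29.103177 m
Shortest: LSL with L = 18.432902 m ≈ 18.4329 m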